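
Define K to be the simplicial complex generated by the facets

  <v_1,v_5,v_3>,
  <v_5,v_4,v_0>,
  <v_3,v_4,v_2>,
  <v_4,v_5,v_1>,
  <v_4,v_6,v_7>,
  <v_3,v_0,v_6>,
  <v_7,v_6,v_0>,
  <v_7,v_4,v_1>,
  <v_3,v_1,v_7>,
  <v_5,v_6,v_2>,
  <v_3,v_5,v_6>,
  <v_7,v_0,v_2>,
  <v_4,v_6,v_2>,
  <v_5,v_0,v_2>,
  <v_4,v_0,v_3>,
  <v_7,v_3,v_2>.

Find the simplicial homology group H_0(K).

Take the total order v_0 < v_1 < v_2 < v_3 < v_4 < v_5 < v_6 < v_7 on the vertex set. Then K (dimension 2) consists of the simplices:

  0-simplices (8): [v_0], [v_1], [v_2], [v_3], [v_4], [v_5], [v_6], [v_7]
  1-simplices (24): (24 of them)
  2-simplices (16): (16 of them)

Hence C_0 ≅ Z^8, C_1 ≅ Z^24, C_2 ≅ Z^16.

The boundary map ∂_1: C_1 → C_0 maps an edge to its endpoints' difference, ∂[p,q] = q − p. For instance
  ∂[v_0,v_5] = [v_5] − [v_0].
The resulting 8×24 matrix has rank 7, and its Smith normal form has invariant factors (1,1,1,1,1,1,1).

Boundary ∂_2: C_2 → C_1 sends each 2-simplex [p,q,r] to [q,r] − [p,r] + [p,q]. For instance
  ∂[v_3,v_5,v_6] = [v_5,v_6] − [v_3,v_6] + [v_3,v_5],
  ∂[v_0,v_3,v_4] = [v_3,v_4] − [v_0,v_4] + [v_0,v_3].
As a 24×16 matrix over Z this has rank 15, with invariant factors (1,1,1,1,1,1,1,1,1,1,1,1,1,1,1).

Computing H_k = (kernel of ∂_k) / (image of ∂_{k+1}):

  H_0: rank C_0 − rank ∂_1 = 8 − 7 = 1, and the invariant factors of ∂_1 are all 1, so H_0 = Z.

H_0 ≅ Z.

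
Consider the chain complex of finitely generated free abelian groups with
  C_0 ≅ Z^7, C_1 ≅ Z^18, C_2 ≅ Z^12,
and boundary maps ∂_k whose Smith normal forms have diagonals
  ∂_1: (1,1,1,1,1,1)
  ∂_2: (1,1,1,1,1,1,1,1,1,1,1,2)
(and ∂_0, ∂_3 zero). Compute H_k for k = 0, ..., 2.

H_0: b_0 = 7 − 0 − 6 = 1; torsion from ∂_1 factors > 1: none. So H_0 ≅ Z.
H_1: b_1 = 18 − 6 − 12 = 0; torsion from ∂_2 factors > 1: [2]. So H_1 ≅ Z/2.
H_2: b_2 = 12 − 12 − 0 = 0; torsion from ∂_3 factors > 1: none. So H_2 ≅ 0.

H_0 ≅ Z,  H_1 ≅ Z/2,  H_2 = 0.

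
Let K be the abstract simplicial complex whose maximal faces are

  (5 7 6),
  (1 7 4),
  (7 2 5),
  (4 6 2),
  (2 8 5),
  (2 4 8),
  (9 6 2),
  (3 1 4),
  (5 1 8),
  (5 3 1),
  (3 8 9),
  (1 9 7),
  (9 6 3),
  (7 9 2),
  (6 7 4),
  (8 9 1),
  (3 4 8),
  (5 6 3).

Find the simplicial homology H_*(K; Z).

Fix the vertex order 1 < 2 < 3 < 4 < 5 < 6 < 7 < 8 < 9 and write every simplex with vertices in increasing order. Then dim K = 2 and the simplices of K are:

  0-simplices (9): [1], [2], [3], [4], [5], [6], [7], [8], [9]
  1-simplices (27): (27 of them)
  2-simplices (18): [1,3,4], [1,3,5], [1,4,7], [1,5,8], [1,7,9], [1,8,9], [2,4,6], [2,4,8], [2,5,7], [2,5,8], [2,6,9], [2,7,9], [3,4,8], [3,5,6], [3,6,9], [3,8,9], [4,6,7], [5,6,7]

Hence C_0 ≅ Z^9, C_1 ≅ Z^27, C_2 ≅ Z^18.

The boundary map ∂_1: C_1 → C_0 sends each edge [p,q] (with p < q) to q − p. For instance
  ∂[2,4] = [4] − [2].
The resulting 9×27 matrix has rank 8, and its Smith normal form has invariant factors (1,1,1,1,1,1,1,1).

Boundary ∂_2: C_2 → C_1 maps a triangle to the signed sum of its edges. For instance
  ∂[1,3,4] = [3,4] − [1,4] + [1,3],
  ∂[2,7,9] = [7,9] − [2,9] + [2,7].
The resulting 27×18 matrix has rank 18, and its Smith normal form has invariant factors (1,1,1,1,1,1,1,1,1,1,1,1,1,1,1,1,1,2).

From H_k ≅ ker(∂_k) / im(∂_{k+1}) we obtain:

  H_0: rank C_0 − rank ∂_1 = 9 − 8 = 1, and the invariant factors of ∂_1 are all 1, so H_0 ≅ Z.
  H_1: rank ker ∂_1 − rank ∂_2 = (27 − 8) − 18 = 1, and ∂_2 has invariant factor 2 > 1, so H_1 ≅ Z ⊕ Z_2.
  H_2: rank ker ∂_2 − rank ∂_3 = (18 − 18) − 0 = 0, and there is no ∂_3, so H_2 ≅ 0.

H_0 ≅ Z,  H_1 ≅ Z ⊕ Z_2,  H_2 = 0.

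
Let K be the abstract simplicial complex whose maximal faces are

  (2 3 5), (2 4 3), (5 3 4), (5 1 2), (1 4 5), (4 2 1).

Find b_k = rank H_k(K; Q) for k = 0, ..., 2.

b_0 = 1, b_1 = 0, b_2 = 1.

Take the total order 1 < 2 < 3 < 4 < 5 on the vertex set. Then K (dimension 2) consists of the simplices:

  0-simplices (5): [1], [2], [3], [4], [5]
  1-simplices (9): [1,2], [1,4], [1,5], [2,3], [2,4], [2,5], [3,4], [3,5], [4,5]
  2-simplices (6): [1,2,4], [1,2,5], [1,4,5], [2,3,4], [2,3,5], [3,4,5]

Hence C_0 ≅ Z^5, C_1 ≅ Z^9, C_2 ≅ Z^6.

∂_1: C_1 → C_0 sends each edge [p,q] (with p < q) to q − p. For instance
  ∂[3,4] = [4] − [3].
This gives a 5×9 integer matrix of rank 4; reducing to Smith normal form yields diagonal entries (1,1,1,1).

Boundary ∂_2: C_2 → C_1 maps a triangle to the signed sum of its edges. For instance
  ∂[2,3,4] = [3,4] − [2,4] + [2,3],
  ∂[1,2,4] = [2,4] − [1,4] + [1,2].
The 9×6 boundary matrix has rank 5 and Smith normal form diag(1,1,1,1,1).

Reading off H_k = ker ∂_k / im ∂_{k+1}:

  H_0: rank C_0 − rank ∂_1 = 5 − 4 = 1, and the invariant factors of ∂_1 are all 1, so H_0 ≅ Z.
  H_1: rank ker ∂_1 − rank ∂_2 = (9 − 4) − 5 = 0, and the invariant factors of ∂_2 are all 1, so H_1 ≅ 0.
  H_2: rank ker ∂_2 − rank ∂_3 = (6 − 5) − 0 = 1, and there is no ∂_3, so H_2 ≅ Z.

Hence the Betti numbers are b_0 = 1, b_1 = 0, b_2 = 1.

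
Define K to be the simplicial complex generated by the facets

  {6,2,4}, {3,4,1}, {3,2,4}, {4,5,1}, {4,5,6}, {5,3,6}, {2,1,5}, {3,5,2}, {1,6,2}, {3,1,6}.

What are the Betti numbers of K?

b_0 = 1, b_1 = 0, b_2 = 0.

Order the vertices as 1 < 2 < 3 < 4 < 5 < 6. Listing each simplex with vertices in this order, K has dimension 2 with simplices:

  0-simplices (6): [1], [2], [3], [4], [5], [6]
  1-simplices (15): [1,2], [1,3], [1,4], [1,5], [1,6], [2,3], [2,4], [2,5], [2,6], [3,4], [3,5], [3,6], [4,5], [4,6], [5,6]
  2-simplices (10): [1,2,5], [1,2,6], [1,3,4], [1,3,6], [1,4,5], [2,3,4], [2,3,5], [2,4,6], [3,5,6], [4,5,6]

giving chain groups C_0 ≅ Z^6, C_1 ≅ Z^15, C_2 ≅ Z^10.

∂_1: C_1 → C_0 sends each edge [p,q] (with p < q) to q − p.
The 6×15 boundary matrix has rank 5 and Smith normal form diag(1,1,1,1,1).

The boundary map ∂_2: C_2 → C_1 maps a triangle to the signed sum of its edges. For instance
  ∂[1,2,6] = [2,6] − [1,6] + [1,2],
  ∂[1,4,5] = [4,5] − [1,5] + [1,4].
As a 15×10 matrix over Z this has rank 10, with invariant factors (1,1,1,1,1,1,1,1,1,2).

Now H_k = ker ∂_k / im ∂_{k+1}, so:

  H_0: rank C_0 − rank ∂_1 = 6 − 5 = 1, and the invariant factors of ∂_1 are all 1, so H_0 = Z.
  H_1: rank ker ∂_1 − rank ∂_2 = (15 − 5) − 10 = 0, and ∂_2 has invariant factor 2 > 1, so H_1 = Z/2Z.
  H_2: rank ker ∂_2 − rank ∂_3 = (10 − 10) − 0 = 0, and there is no ∂_3, so H_2 = 0.

As a check, the Euler characteristic is 6 − 15 + 10 = 1, which agrees with 1 − 0 + 0 = 1.

Hence the Betti numbers are b_0 = 1, b_1 = 0, b_2 = 0.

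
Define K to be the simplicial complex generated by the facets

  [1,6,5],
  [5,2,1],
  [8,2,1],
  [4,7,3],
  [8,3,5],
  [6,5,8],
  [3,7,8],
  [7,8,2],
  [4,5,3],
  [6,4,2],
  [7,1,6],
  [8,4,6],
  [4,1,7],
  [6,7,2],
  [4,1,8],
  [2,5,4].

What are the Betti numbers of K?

b_0 = 1, b_1 = 2, b_2 = 1.

Fix the vertex order 1 < 2 < 3 < 4 < 5 < 6 < 7 < 8 and write every simplex with vertices in increasing order. Then dim K = 2 and the simplices of K are:

  0-simplices (8): [1], [2], [3], [4], [5], [6], [7], [8]
  1-simplices (24): (24 of them)
  2-simplices (16): [1,2,5], [1,2,8], [1,4,7], [1,4,8], [1,5,6], [1,6,7], [2,4,5], [2,4,6], [2,6,7], [2,7,8], [3,4,5], [3,4,7], [3,5,8], [3,7,8], [4,6,8], [5,6,8]

so the chain groups are C_0 ≅ Z^8, C_1 ≅ Z^24, C_2 ≅ Z^16.

∂_1: C_1 → C_0 is given by ∂[p,q] = [q] − [p]. For instance
  ∂[1,6] = [6] − [1].
As a 8×24 matrix over Z this has rank 7, with invariant factors (1,1,1,1,1,1,1).

∂_2: C_2 → C_1 sends each 2-simplex [p,q,r] to [q,r] − [p,r] + [p,q]. For instance
  ∂[5,6,8] = [6,8] − [5,8] + [5,6],
  ∂[1,4,7] = [4,7] − [1,7] + [1,4].
This gives a 24×16 integer matrix of rank 15; reducing to Smith normal form yields diagonal entries (1,1,1,1,1,1,1,1,1,1,1,1,1,1,1).

Computing H_k = (kernel of ∂_k) / (image of ∂_{k+1}):

  H_0: rank C_0 − rank ∂_1 = 8 − 7 = 1, and the invariant factors of ∂_1 are all 1, so H_0 ≅ Z.
  H_1: rank ker ∂_1 − rank ∂_2 = (24 − 7) − 15 = 2, and the invariant factors of ∂_2 are all 1, so H_1 ≅ Z^2.
  H_2: rank ker ∂_2 − rank ∂_3 = (16 − 15) − 0 = 1, and there is no ∂_3, so H_2 ≅ Z.

Hence the Betti numbers are b_0 = 1, b_1 = 2, b_2 = 1.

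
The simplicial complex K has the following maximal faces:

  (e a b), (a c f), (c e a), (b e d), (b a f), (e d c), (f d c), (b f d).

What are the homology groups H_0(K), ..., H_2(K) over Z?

Order the vertices as a < b < c < d < e < f. Listing each simplex with vertices in this order, K has dimension 2 with simplices:

  0-simplices (6): a, b, c, d, e, f
  1-simplices (12): ab, ac, ae, af, bd, be, bf, cd, ce, cf, de, df
  2-simplices (8): abe, abf, ace, acf, bde, bdf, cde, cdf

giving chain groups C_0 ≅ Z^6, C_1 ≅ Z^12, C_2 ≅ Z^8.

The boundary map ∂_1: C_1 → C_0 is given by ∂[p,q] = [q] − [p].
The 6×12 boundary matrix has rank 5 and Smith normal form diag(1,1,1,1,1).

∂_2: C_2 → C_1 acts by ∂[p,q,r] = [q,r] − [p,r] + [p,q]. For instance
  ∂bdf = df − bf + bd,
  ∂cde = de − ce + cd.
The resulting 12×8 matrix has rank 7, and its Smith normal form has invariant factors (1,1,1,1,1,1,1).

From H_k ≅ ker(∂_k) / im(∂_{k+1}) we obtain:

  H_0: rank C_0 − rank ∂_1 = 6 − 5 = 1, and the invariant factors of ∂_1 are all 1, so H_0 = Z.
  H_1: rank ker ∂_1 − rank ∂_2 = (12 − 5) − 7 = 0, and the invariant factors of ∂_2 are all 1, so H_1 = 0.
  H_2: rank ker ∂_2 − rank ∂_3 = (8 − 7) − 0 = 1, and there is no ∂_3, so H_2 = Z.

(K is a triangulation of the 2-sphere S^2.)

H_0 = Z,  H_1 = 0,  H_2 = Z.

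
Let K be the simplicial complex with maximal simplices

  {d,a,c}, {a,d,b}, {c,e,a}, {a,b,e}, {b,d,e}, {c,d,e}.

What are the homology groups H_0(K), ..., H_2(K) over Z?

Order the vertices as a < b < c < d < e. Listing each simplex with vertices in this order, K has dimension 2 with simplices:

  0-simplices (5): a, b, c, d, e
  1-simplices (9): ab, ac, ad, ae, bd, be, cd, ce, de
  2-simplices (6): abd, abe, acd, ace, bde, cde

so the chain groups are C_0 ≅ Z^5, C_1 ≅ Z^9, C_2 ≅ Z^6.

Boundary ∂_1: C_1 → C_0 maps an edge to its endpoints' difference, ∂[p,q] = q − p. For instance
  ∂ce = e − c.
The resulting 5×9 matrix has rank 4, and its Smith normal form has invariant factors (1,1,1,1).

∂_2: C_2 → C_1 sends each 2-simplex [p,q,r] to [q,r] − [p,r] + [p,q]. For instance
  ∂bde = de − be + bd,
  ∂acd = cd − ad + ac.
As a 9×6 matrix over Z this has rank 5, with invariant factors (1,1,1,1,1).

Now H_k = ker ∂_k / im ∂_{k+1}, so:

  H_0: rank C_0 − rank ∂_1 = 5 − 4 = 1, and the invariant factors of ∂_1 are all 1, so H_0 ≅ Z.
  H_1: rank ker ∂_1 − rank ∂_2 = (9 − 4) − 5 = 0, and the invariant factors of ∂_2 are all 1, so H_1 ≅ 0.
  H_2: rank ker ∂_2 − rank ∂_3 = (6 − 5) − 0 = 1, and there is no ∂_3, so H_2 ≅ Z.

(K is a triangulation of the 2-sphere S^2.)

H_0 = Z,  H_1 = 0,  H_2 = Z.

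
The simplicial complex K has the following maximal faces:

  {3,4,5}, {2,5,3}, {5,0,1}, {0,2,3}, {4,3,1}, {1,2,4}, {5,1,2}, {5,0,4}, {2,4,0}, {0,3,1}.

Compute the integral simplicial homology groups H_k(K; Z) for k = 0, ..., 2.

Fix the vertex order 0 < 1 < 2 < 3 < 4 < 5 and write every simplex with vertices in increasing order. Then dim K = 2 and the simplices of K are:

  0-simplices (6): [0], [1], [2], [3], [4], [5]
  1-simplices (15): [0,1], [0,2], [0,3], [0,4], [0,5], [1,2], [1,3], [1,4], [1,5], [2,3], [2,4], [2,5], [3,4], [3,5], [4,5]
  2-simplices (10): [0,1,3], [0,1,5], [0,2,3], [0,2,4], [0,4,5], [1,2,4], [1,2,5], [1,3,4], [2,3,5], [3,4,5]

Hence C_0 ≅ Z^6, C_1 ≅ Z^15, C_2 ≅ Z^10.

Boundary ∂_1: C_1 → C_0 sends each edge [p,q] (with p < q) to q − p. For instance
  ∂[2,3] = [3] − [2].
The 6×15 boundary matrix has rank 5 and Smith normal form diag(1,1,1,1,1).

The boundary map ∂_2: C_2 → C_1 sends each 2-simplex [p,q,r] to [q,r] − [p,r] + [p,q]. For instance
  ∂[3,4,5] = [4,5] − [3,5] + [3,4],
  ∂[0,2,3] = [2,3] − [0,3] + [0,2].
As a 15×10 matrix over Z this has rank 10, with invariant factors (1,1,1,1,1,1,1,1,1,2).

From H_k ≅ ker(∂_k) / im(∂_{k+1}) we obtain:

  H_0: rank C_0 − rank ∂_1 = 6 − 5 = 1, and the invariant factors of ∂_1 are all 1, so H_0 ≅ Z.
  H_1: rank ker ∂_1 − rank ∂_2 = (15 − 5) − 10 = 0, and ∂_2 has invariant factor 2 > 1, so H_1 ≅ Z_2.
  H_2: rank ker ∂_2 − rank ∂_3 = (10 − 10) − 0 = 0, and there is no ∂_3, so H_2 ≅ 0.

As a check, the Euler characteristic is 6 − 15 + 10 = 1, which agrees with 1 − 0 + 0 = 1.
(K is a triangulation of the real projective plane RP^2.)

H_0 ≅ Z,  H_1 ≅ Z_2,  H_2 = 0.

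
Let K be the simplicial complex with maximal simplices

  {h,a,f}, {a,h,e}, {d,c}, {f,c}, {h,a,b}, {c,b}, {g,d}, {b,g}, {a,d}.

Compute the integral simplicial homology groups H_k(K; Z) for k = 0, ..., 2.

Order the vertices as a < b < c < d < e < f < g < h. Listing each simplex with vertices in this order, K has dimension 2 with simplices:

  0-simplices (8): a, b, c, d, e, f, g, h
  1-simplices (13): ab, ad, ae, af, ah, bc, bg, bh, cd, cf, dg, eh, fh
  2-simplices (3): abh, aeh, afh

Hence C_0 ≅ Z^8, C_1 ≅ Z^13, C_2 ≅ Z^3.

∂_1: C_1 → C_0 sends each edge [p,q] (with p < q) to q − p.
This gives a 8×13 integer matrix of rank 7; reducing to Smith normal form yields diagonal entries (1,1,1,1,1,1,1).

Boundary ∂_2: C_2 → C_1 acts by ∂[p,q,r] = [q,r] − [p,r] + [p,q]. For instance
  ∂aeh = eh − ah + ae,
  ∂afh = fh − ah + af.
As a 13×3 matrix over Z this has rank 3, with invariant factors (1,1,1).

From H_k ≅ ker(∂_k) / im(∂_{k+1}) we obtain:

  H_0: rank C_0 − rank ∂_1 = 8 − 7 = 1, and the invariant factors of ∂_1 are all 1, so H_0 ≅ Z.
  H_1: rank ker ∂_1 − rank ∂_2 = (13 − 7) − 3 = 3, and the invariant factors of ∂_2 are all 1, so H_1 ≅ Z^3.
  H_2: rank ker ∂_2 − rank ∂_3 = (3 − 3) − 0 = 0, and there is no ∂_3, so H_2 ≅ 0.

As a check, the Euler characteristic is 8 − 13 + 3 = -2, which agrees with 1 − 3 + 0 = -2.

H_0 ≅ Z,  H_1 ≅ Z^3,  H_2 = 0.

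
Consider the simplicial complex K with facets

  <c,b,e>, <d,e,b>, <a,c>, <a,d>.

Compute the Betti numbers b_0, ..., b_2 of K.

Order the vertices as a < b < c < d < e. Listing each simplex with vertices in this order, K has dimension 2 with simplices:

  0-simplices (5): a, b, c, d, e
  1-simplices (7): ac, ad, bc, bd, be, ce, de
  2-simplices (2): bce, bde

Hence C_0 ≅ Z^5, C_1 ≅ Z^7, C_2 ≅ Z^2.

Boundary ∂_1: C_1 → C_0 maps an edge to its endpoints' difference, ∂[p,q] = q − p. For instance
  ∂ad = d − a.
The resulting 5×7 matrix has rank 4, and its Smith normal form has invariant factors (1,1,1,1).

∂_2: C_2 → C_1 sends each 2-simplex [p,q,r] to [q,r] − [p,r] + [p,q]. For instance
  ∂bce = ce − be + bc,
  ∂bde = de − be + bd.
The 7×2 boundary matrix has rank 2 and Smith normal form diag(1,1).

Now H_k = ker ∂_k / im ∂_{k+1}, so:

  H_0: rank C_0 − rank ∂_1 = 5 − 4 = 1, and the invariant factors of ∂_1 are all 1, so H_0 ≅ Z.
  H_1: rank ker ∂_1 − rank ∂_2 = (7 − 4) − 2 = 1, and the invariant factors of ∂_2 are all 1, so H_1 ≅ Z.
  H_2: rank ker ∂_2 − rank ∂_3 = (2 − 2) − 0 = 0, and there is no ∂_3, so H_2 ≅ 0.

As a check, the Euler characteristic is 5 − 7 + 2 = 0, which agrees with 1 − 1 + 0 = 0.

Hence the Betti numbers are b_0 = 1, b_1 = 1, b_2 = 0.

b_0 = 1, b_1 = 1, b_2 = 0.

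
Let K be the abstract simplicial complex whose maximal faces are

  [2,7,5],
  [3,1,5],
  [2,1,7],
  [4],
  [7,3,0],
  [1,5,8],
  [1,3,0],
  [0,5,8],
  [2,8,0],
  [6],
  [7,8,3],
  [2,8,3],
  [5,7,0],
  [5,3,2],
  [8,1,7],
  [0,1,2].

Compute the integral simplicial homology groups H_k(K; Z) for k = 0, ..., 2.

Order the vertices as 0 < 1 < 2 < 3 < 4 < 5 < 6 < 7 < 8. Listing each simplex with vertices in this order, K has dimension 2 with simplices:

  0-simplices (9): [0], [1], [2], [3], [4], [5], [6], [7], [8]
  1-simplices (21): [0,1], [0,2], [0,3], [0,5], [0,7], [0,8], [1,2], [1,3], [1,5], [1,7], [1,8], [2,3], [2,5], [2,7], [2,8], [3,5], [3,7], [3,8], [5,7], [5,8], [7,8]
  2-simplices (14): [0,1,2], [0,1,3], [0,2,8], [0,3,7], [0,5,7], [0,5,8], [1,2,7], [1,3,5], [1,5,8], [1,7,8], [2,3,5], [2,3,8], [2,5,7], [3,7,8]

giving chain groups C_0 ≅ Z^9, C_1 ≅ Z^21, C_2 ≅ Z^14.

The boundary map ∂_1: C_1 → C_0 sends each edge [p,q] (with p < q) to q − p. For instance
  ∂[1,2] = [2] − [1].
This gives a 9×21 integer matrix of rank 6; reducing to Smith normal form yields diagonal entries (1,1,1,1,1,1).

The boundary map ∂_2: C_2 → C_1 sends each 2-simplex [p,q,r] to [q,r] − [p,r] + [p,q]. For instance
  ∂[2,5,7] = [5,7] − [2,7] + [2,5],
  ∂[0,5,8] = [5,8] − [0,8] + [0,5].
The 21×14 boundary matrix has rank 13 and Smith normal form diag(1,1,1,1,1,1,1,1,1,1,1,1,1).

From H_k ≅ ker(∂_k) / im(∂_{k+1}) we obtain:

  H_0: rank C_0 − rank ∂_1 = 9 − 6 = 3, and the invariant factors of ∂_1 are all 1, so H_0 = Z^3.
  H_1: rank ker ∂_1 − rank ∂_2 = (21 − 6) − 13 = 2, and the invariant factors of ∂_2 are all 1, so H_1 = Z^2.
  H_2: rank ker ∂_2 − rank ∂_3 = (14 − 13) − 0 = 1, and there is no ∂_3, so H_2 = Z.

As a check, the Euler characteristic is 9 − 21 + 14 = 2, which agrees with 3 − 2 + 1 = 2.

H_0 ≅ Z^3,  H_1 ≅ Z^2,  H_2 ≅ Z.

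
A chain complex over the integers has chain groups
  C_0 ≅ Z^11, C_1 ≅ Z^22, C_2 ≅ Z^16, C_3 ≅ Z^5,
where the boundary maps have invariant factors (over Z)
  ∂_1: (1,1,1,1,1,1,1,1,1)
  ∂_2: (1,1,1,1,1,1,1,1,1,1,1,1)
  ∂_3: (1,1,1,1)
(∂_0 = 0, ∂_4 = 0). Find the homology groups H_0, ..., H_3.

H_0 = Z^2,  H_1 = Z,  H_2 = 0,  H_3 = Z.

H_0: b_0 = 11 − 0 − 9 = 2; torsion from ∂_1 factors > 1: none. So H_0 = Z^2.
H_1: b_1 = 22 − 9 − 12 = 1; torsion from ∂_2 factors > 1: none. So H_1 = Z.
H_2: b_2 = 16 − 12 − 4 = 0; torsion from ∂_3 factors > 1: none. So H_2 = 0.
H_3: b_3 = 5 − 4 − 0 = 1; torsion from ∂_4 factors > 1: none. So H_3 = Z.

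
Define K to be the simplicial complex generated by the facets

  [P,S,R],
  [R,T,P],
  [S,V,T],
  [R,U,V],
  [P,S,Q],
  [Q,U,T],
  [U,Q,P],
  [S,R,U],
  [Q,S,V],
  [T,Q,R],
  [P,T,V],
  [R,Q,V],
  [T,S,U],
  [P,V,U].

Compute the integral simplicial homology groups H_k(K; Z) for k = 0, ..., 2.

H_0 ≅ Z,  H_1 ≅ Z^2,  H_2 ≅ Z.

We work with the vertex ordering P < Q < R < S < T < U < V. The simplices of K, each written with vertices in increasing order, are:

  0-simplices (7): P, Q, R, S, T, U, V
  1-simplices (21): PQ, PR, PS, PT, PU, PV, QR, QS, QT, QU, QV, RS, RT, RU, RV, ST, SU, SV, TU, TV, UV
  2-simplices (14): PQS, PQU, PRS, PRT, PTV, PUV, QRT, QRV, QSV, QTU, RSU, RUV, STU, STV

giving chain groups C_0 ≅ Z^7, C_1 ≅ Z^21, C_2 ≅ Z^14.

Boundary ∂_1: C_1 → C_0 is given by ∂[p,q] = [q] − [p]. For instance
  ∂RT = T − R.
As a 7×21 matrix over Z this has rank 6, with invariant factors (1,1,1,1,1,1).

∂_2: C_2 → C_1 acts by ∂[p,q,r] = [q,r] − [p,r] + [p,q]. For instance
  ∂PQS = QS − PS + PQ,
  ∂PQU = QU − PU + PQ.
The resulting 21×14 matrix has rank 13, and its Smith normal form has invariant factors (1,1,1,1,1,1,1,1,1,1,1,1,1).

From H_k ≅ ker(∂_k) / im(∂_{k+1}) we obtain:

  H_0: rank C_0 − rank ∂_1 = 7 − 6 = 1, and the invariant factors of ∂_1 are all 1, so H_0 = Z.
  H_1: rank ker ∂_1 − rank ∂_2 = (21 − 6) − 13 = 2, and the invariant factors of ∂_2 are all 1, so H_1 = Z^2.
  H_2: rank ker ∂_2 − rank ∂_3 = (14 − 13) − 0 = 1, and there is no ∂_3, so H_2 = Z.

As a check, the Euler characteristic is 7 − 21 + 14 = 0, which agrees with 1 − 2 + 1 = 0.
(K is a triangulation of the torus T^2.)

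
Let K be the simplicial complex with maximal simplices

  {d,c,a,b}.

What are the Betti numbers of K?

K has 4 vertices, 6 edges, 4 triangles, 1 3-simplex.
rank ∂_0 = 0, rank ∂_1 = 3 ⇒ b_0 = 4 − 0 − 3 = 1; all invariant factors of ∂_1 are 1 so no torsion. So H_0 = Z.
rank ∂_1 = 3, rank ∂_2 = 3 ⇒ b_1 = 6 − 3 − 3 = 0; all invariant factors of ∂_2 are 1 so no torsion. So H_1 = 0.
rank ∂_2 = 3, rank ∂_3 = 1 ⇒ b_2 = 4 − 3 − 1 = 0; all invariant factors of ∂_3 are 1 so no torsion. So H_2 = 0.
rank ∂_3 = 1, rank ∂_4 = 0 ⇒ b_3 = 1 − 1 − 0 = 0. So H_3 = 0.

b_0 = 1, b_1 = 0, b_2 = 0, b_3 = 0.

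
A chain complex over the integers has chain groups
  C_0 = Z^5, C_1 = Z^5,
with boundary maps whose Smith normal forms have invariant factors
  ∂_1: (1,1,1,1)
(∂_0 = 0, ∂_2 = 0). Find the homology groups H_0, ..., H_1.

H_0: b_0 = 5 − 0 − 4 = 1; torsion from ∂_1 factors > 1: none. So H_0 = Z.
H_1: b_1 = 5 − 4 − 0 = 1; torsion from ∂_2 factors > 1: none. So H_1 = Z.

H_0 = Z,  H_1 = Z.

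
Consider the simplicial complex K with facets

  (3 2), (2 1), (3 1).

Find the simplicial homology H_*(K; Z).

Take the total order 1 < 2 < 3 on the vertex set. Then K (dimension 1) consists of the simplices:

  0-simplices (3): [1], [2], [3]
  1-simplices (3): [1,2], [1,3], [2,3]

Hence C_0 ≅ Z^3, C_1 ≅ Z^3.

Boundary ∂_1: C_1 → C_0 sends each edge [p,q] (with p < q) to q − p. For instance
  ∂[1,3] = [3] − [1].
As a 3×3 matrix over Z this has rank 2, with invariant factors (1,1).

Reading off H_k = ker ∂_k / im ∂_{k+1}:

  H_0: rank C_0 − rank ∂_1 = 3 − 2 = 1, and the invariant factors of ∂_1 are all 1, so H_0 = Z.
  H_1: rank ker ∂_1 − rank ∂_2 = (3 − 2) − 0 = 1, and there is no ∂_2, so H_1 = Z.

H_0 = Z,  H_1 = Z.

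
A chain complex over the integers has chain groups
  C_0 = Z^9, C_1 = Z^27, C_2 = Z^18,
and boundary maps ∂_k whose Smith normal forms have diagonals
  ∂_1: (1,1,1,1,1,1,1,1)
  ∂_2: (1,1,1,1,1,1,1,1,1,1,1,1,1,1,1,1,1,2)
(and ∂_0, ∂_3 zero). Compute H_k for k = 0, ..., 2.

H_0: b_0 = 9 − 0 − 8 = 1; torsion from ∂_1 factors > 1: none. So H_0 ≅ Z.
H_1: b_1 = 27 − 8 − 18 = 1; torsion from ∂_2 factors > 1: [2]. So H_1 ≅ Z ⊕ Z/2.
H_2: b_2 = 18 − 18 − 0 = 0; torsion from ∂_3 factors > 1: none. So H_2 ≅ 0.

H_0 ≅ Z,  H_1 ≅ Z ⊕ Z/2,  H_2 = 0.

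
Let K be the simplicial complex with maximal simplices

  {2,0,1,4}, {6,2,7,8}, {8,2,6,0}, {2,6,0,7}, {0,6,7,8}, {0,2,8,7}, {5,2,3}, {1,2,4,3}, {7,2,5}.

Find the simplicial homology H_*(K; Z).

H_0 = Z,  H_1 = 0,  H_2 = 0,  H_3 = Z.

Fix the vertex order 0 < 1 < 2 < 3 < 4 < 5 < 6 < 7 < 8 and write every simplex with vertices in increasing order. Then dim K = 3 and the simplices of K are:

  0-simplices (9): [0], [1], [2], [3], [4], [5], [6], [7], [8]
  1-simplices (21): [0,1], [0,2], [0,4], [0,6], [0,7], [0,8], [1,2], [1,3], [1,4], [2,3], [2,4], [2,5], [2,6], [2,7], [2,8], [3,4], [3,5], [5,7], [6,7], [6,8], [7,8]
  2-simplices (19): (19 of them)
  3-simplices (7): [0,1,2,4], [0,2,6,7], [0,2,6,8], [0,2,7,8], [0,6,7,8], [1,2,3,4], [2,6,7,8]

so the chain groups are C_0 ≅ Z^9, C_1 ≅ Z^21, C_2 ≅ Z^19, C_3 ≅ Z^7.

∂_1: C_1 → C_0 sends each edge [p,q] (with p < q) to q − p.
The resulting 9×21 matrix has rank 8, and its Smith normal form has invariant factors (1,1,1,1,1,1,1,1).

The boundary map ∂_2: C_2 → C_1 acts by ∂[p,q,r] = [q,r] − [p,r] + [p,q]. For instance
  ∂[0,7,8] = [7,8] − [0,8] + [0,7],
  ∂[2,6,7] = [6,7] − [2,7] + [2,6].
This gives a 21×19 integer matrix of rank 13; reducing to Smith normal form yields diagonal entries (1,1,1,1,1,1,1,1,1,1,1,1,1).

∂_3: C_3 → C_2 sends each 3-simplex σ to the alternating sum Σ_i (−1)^i (σ with its i-th vertex removed). For instance
  ∂[0,2,7,8] = [2,7,8] − [0,7,8] + [0,2,8] − [0,2,7],
  ∂[1,2,3,4] = [2,3,4] − [1,3,4] + [1,2,4] − [1,2,3].
This gives a 19×7 integer matrix of rank 6; reducing to Smith normal form yields diagonal entries (1,1,1,1,1,1).

Now H_k = ker ∂_k / im ∂_{k+1}, so:

  H_0: rank C_0 − rank ∂_1 = 9 − 8 = 1, and the invariant factors of ∂_1 are all 1, so H_0 ≅ Z.
  H_1: rank ker ∂_1 − rank ∂_2 = (21 − 8) − 13 = 0, and the invariant factors of ∂_2 are all 1, so H_1 ≅ 0.
  H_2: rank ker ∂_2 − rank ∂_3 = (19 − 13) − 6 = 0, and the invariant factors of ∂_3 are all 1, so H_2 ≅ 0.
  H_3: rank ker ∂_3 − rank ∂_4 = (7 − 6) − 0 = 1, and there is no ∂_4, so H_3 ≅ Z.

As a check, the Euler characteristic is 9 − 21 + 19 − 7 = 0, which agrees with 1 − 0 + 0 − 1 = 0.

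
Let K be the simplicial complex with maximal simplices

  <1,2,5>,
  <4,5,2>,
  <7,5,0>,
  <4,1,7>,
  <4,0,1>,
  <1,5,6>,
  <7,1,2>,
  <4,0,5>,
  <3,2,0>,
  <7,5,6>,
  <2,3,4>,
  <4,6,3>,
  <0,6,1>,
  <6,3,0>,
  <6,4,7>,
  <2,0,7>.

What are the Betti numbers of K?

We work with the vertex ordering 0 < 1 < 2 < 3 < 4 < 5 < 6 < 7. The simplices of K, each written with vertices in increasing order, are:

  0-simplices (8): [0], [1], [2], [3], [4], [5], [6], [7]
  1-simplices (24): (24 of them)
  2-simplices (16): [0,1,4], [0,1,6], [0,2,3], [0,2,7], [0,3,6], [0,4,5], [0,5,7], [1,2,5], [1,2,7], [1,4,7], [1,5,6], [2,3,4], [2,4,5], [3,4,6], [4,6,7], [5,6,7]

so the chain groups are C_0 ≅ Z^8, C_1 ≅ Z^24, C_2 ≅ Z^16.

Boundary ∂_1: C_1 → C_0 is given by ∂[p,q] = [q] − [p]. For instance
  ∂[0,2] = [2] − [0].
The resulting 8×24 matrix has rank 7, and its Smith normal form has invariant factors (1,1,1,1,1,1,1).

∂_2: C_2 → C_1 acts by ∂[p,q,r] = [q,r] − [p,r] + [p,q]. For instance
  ∂[0,2,7] = [2,7] − [0,7] + [0,2],
  ∂[0,2,3] = [2,3] − [0,3] + [0,2].
This gives a 24×16 integer matrix of rank 15; reducing to Smith normal form yields diagonal entries (1,1,1,1,1,1,1,1,1,1,1,1,1,1,1).

Now H_k = ker ∂_k / im ∂_{k+1}, so:

  H_0: rank C_0 − rank ∂_1 = 8 − 7 = 1, and the invariant factors of ∂_1 are all 1, so H_0 = Z.
  H_1: rank ker ∂_1 − rank ∂_2 = (24 − 7) − 15 = 2, and the invariant factors of ∂_2 are all 1, so H_1 = Z^2.
  H_2: rank ker ∂_2 − rank ∂_3 = (16 − 15) − 0 = 1, and there is no ∂_3, so H_2 = Z.

Hence the Betti numbers are b_0 = 1, b_1 = 2, b_2 = 1.

b_0 = 1, b_1 = 2, b_2 = 1.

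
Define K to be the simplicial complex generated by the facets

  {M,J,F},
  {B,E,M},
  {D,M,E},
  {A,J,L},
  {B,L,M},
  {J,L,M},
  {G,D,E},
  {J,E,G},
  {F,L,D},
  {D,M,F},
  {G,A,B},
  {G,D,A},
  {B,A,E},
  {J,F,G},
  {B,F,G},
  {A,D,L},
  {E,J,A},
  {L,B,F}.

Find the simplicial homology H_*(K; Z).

K has 9 vertices, 27 edges, 18 triangles.
rank ∂_0 = 0, rank ∂_1 = 8 ⇒ b_0 = 9 − 0 − 8 = 1; all invariant factors of ∂_1 are 1 so no torsion. So H_0 ≅ Z.
rank ∂_1 = 8, rank ∂_2 = 18 ⇒ b_1 = 27 − 8 − 18 = 1; ∂_2 has invariant factor(s) [2] giving torsion. So H_1 ≅ Z ⊕ Z/2Z.
rank ∂_2 = 18, rank ∂_3 = 0 ⇒ b_2 = 18 − 18 − 0 = 0. So H_2 ≅ 0.

H_0 ≅ Z,  H_1 ≅ Z ⊕ Z/2Z,  H_2 = 0.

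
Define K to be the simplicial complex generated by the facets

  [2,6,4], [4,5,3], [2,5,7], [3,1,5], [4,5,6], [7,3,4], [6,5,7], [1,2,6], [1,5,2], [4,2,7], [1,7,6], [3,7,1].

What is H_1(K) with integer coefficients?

Fix the vertex order 1 < 2 < 3 < 4 < 5 < 6 < 7 and write every simplex with vertices in increasing order. Then dim K = 2 and the simplices of K are:

  0-simplices (7): [1], [2], [3], [4], [5], [6], [7]
  1-simplices (18): [1,2], [1,3], [1,5], [1,6], [1,7], [2,4], [2,5], [2,6], [2,7], [3,4], [3,5], [3,7], [4,5], [4,6], [4,7], [5,6], [5,7], [6,7]
  2-simplices (12): [1,2,5], [1,2,6], [1,3,5], [1,3,7], [1,6,7], [2,4,6], [2,4,7], [2,5,7], [3,4,5], [3,4,7], [4,5,6], [5,6,7]

giving chain groups C_0 ≅ Z^7, C_1 ≅ Z^18, C_2 ≅ Z^12.

∂_1: C_1 → C_0 maps an edge to its endpoints' difference, ∂[p,q] = q − p.
As a 7×18 matrix over Z this has rank 6, with invariant factors (1,1,1,1,1,1).

∂_2: C_2 → C_1 sends each 2-simplex [p,q,r] to [q,r] − [p,r] + [p,q]. For instance
  ∂[2,4,6] = [4,6] − [2,6] + [2,4],
  ∂[1,2,5] = [2,5] − [1,5] + [1,2].
The resulting 18×12 matrix has rank 12, and its Smith normal form has invariant factors (1,1,1,1,1,1,1,1,1,1,1,2).

Reading off H_k = ker ∂_k / im ∂_{k+1}:

  H_1: rank ker ∂_1 − rank ∂_2 = (18 − 6) − 12 = 0, and ∂_2 has invariant factor 2 > 1, so H_1 = Z/2.

H_1 ≅ Z/2.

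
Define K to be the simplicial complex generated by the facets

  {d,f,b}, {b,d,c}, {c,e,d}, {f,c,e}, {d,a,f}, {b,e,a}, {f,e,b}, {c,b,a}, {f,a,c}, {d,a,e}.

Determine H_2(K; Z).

H_2 = 0.

Order the vertices as a < b < c < d < e < f. Listing each simplex with vertices in this order, K has dimension 2 with simplices:

  0-simplices (6): a, b, c, d, e, f
  1-simplices (15): ab, ac, ad, ae, af, bc, bd, be, bf, cd, ce, cf, de, df, ef
  2-simplices (10): abc, abe, acf, ade, adf, bcd, bdf, bef, cde, cef

Hence C_0 ≅ Z^6, C_1 ≅ Z^15, C_2 ≅ Z^10.

∂_1: C_1 → C_0 sends each edge [p,q] (with p < q) to q − p. For instance
  ∂ac = c − a.
The resulting 6×15 matrix has rank 5, and its Smith normal form has invariant factors (1,1,1,1,1).

The boundary map ∂_2: C_2 → C_1 acts by ∂[p,q,r] = [q,r] − [p,r] + [p,q]. For instance
  ∂ade = de − ae + ad,
  ∂cef = ef − cf + ce.
As a 15×10 matrix over Z this has rank 10, with invariant factors (1,1,1,1,1,1,1,1,1,2).

From H_k ≅ ker(∂_k) / im(∂_{k+1}) we obtain:

  H_2: rank ker ∂_2 − rank ∂_3 = (10 − 10) − 0 = 0, and there is no ∂_3, so H_2 = 0.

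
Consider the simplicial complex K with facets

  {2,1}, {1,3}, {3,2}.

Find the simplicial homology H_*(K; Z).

Take the total order 1 < 2 < 3 on the vertex set. Then K (dimension 1) consists of the simplices:

  0-simplices (3): [1], [2], [3]
  1-simplices (3): [1,2], [1,3], [2,3]

giving chain groups C_0 ≅ Z^3, C_1 ≅ Z^3.

Boundary ∂_1: C_1 → C_0 sends each edge [p,q] (with p < q) to q − p. For instance
  ∂[2,3] = [3] − [2].
As a 3×3 matrix over Z this has rank 2, with invariant factors (1,1).

Computing H_k = (kernel of ∂_k) / (image of ∂_{k+1}):

  H_0: rank C_0 − rank ∂_1 = 3 − 2 = 1, and the invariant factors of ∂_1 are all 1, so H_0 ≅ Z.
  H_1: rank ker ∂_1 − rank ∂_2 = (3 − 2) − 0 = 1, and there is no ∂_2, so H_1 ≅ Z.

As a check, the Euler characteristic is 3 − 3 = 0, which agrees with 1 − 1 = 0.

H_0 = Z,  H_1 = Z.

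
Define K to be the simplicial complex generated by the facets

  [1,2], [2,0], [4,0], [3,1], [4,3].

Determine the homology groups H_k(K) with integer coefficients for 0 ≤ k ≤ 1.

We work with the vertex ordering 0 < 1 < 2 < 3 < 4. The simplices of K, each written with vertices in increasing order, are:

  0-simplices (5): [0], [1], [2], [3], [4]
  1-simplices (5): [0,2], [0,4], [1,2], [1,3], [3,4]

giving chain groups C_0 ≅ Z^5, C_1 ≅ Z^5.

The boundary map ∂_1: C_1 → C_0 maps an edge to its endpoints' difference, ∂[p,q] = q − p. For instance
  ∂[0,4] = [4] − [0].
As a 5×5 matrix over Z this has rank 4, with invariant factors (1,1,1,1).

From H_k ≅ ker(∂_k) / im(∂_{k+1}) we obtain:

  H_0: rank C_0 − rank ∂_1 = 5 − 4 = 1, and the invariant factors of ∂_1 are all 1, so H_0 ≅ Z.
  H_1: rank ker ∂_1 − rank ∂_2 = (5 − 4) − 0 = 1, and there is no ∂_2, so H_1 ≅ Z.

As a check, the Euler characteristic is 5 − 5 = 0, which agrees with 1 − 1 = 0.

H_0 = Z,  H_1 = Z.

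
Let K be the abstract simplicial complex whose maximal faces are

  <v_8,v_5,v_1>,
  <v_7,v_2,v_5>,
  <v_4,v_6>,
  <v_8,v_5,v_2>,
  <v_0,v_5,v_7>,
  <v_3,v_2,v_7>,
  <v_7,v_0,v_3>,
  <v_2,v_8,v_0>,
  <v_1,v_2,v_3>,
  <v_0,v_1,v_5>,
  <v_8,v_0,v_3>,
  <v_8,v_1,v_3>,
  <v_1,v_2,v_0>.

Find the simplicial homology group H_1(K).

H_1 ≅ Z/2Z.

We work with the vertex ordering v_0 < v_1 < v_2 < v_3 < v_4 < v_5 < v_6 < v_7 < v_8. The simplices of K, each written with vertices in increasing order, are:

  0-simplices (9): [v_0], [v_1], [v_2], [v_3], [v_4], [v_5], [v_6], [v_7], [v_8]
  1-simplices (19): (19 of them)
  2-simplices (12): (12 of them)

Hence C_0 ≅ Z^9, C_1 ≅ Z^19, C_2 ≅ Z^12.

∂_1: C_1 → C_0 sends each edge [p,q] (with p < q) to q − p. For instance
  ∂[v_0,v_3] = [v_3] − [v_0].
As a 9×19 matrix over Z this has rank 7, with invariant factors (1,1,1,1,1,1,1).

The boundary map ∂_2: C_2 → C_1 maps a triangle to the signed sum of its edges. For instance
  ∂[v_1,v_5,v_8] = [v_5,v_8] − [v_1,v_8] + [v_1,v_5],
  ∂[v_1,v_3,v_8] = [v_3,v_8] − [v_1,v_8] + [v_1,v_3].
As a 19×12 matrix over Z this has rank 12, with invariant factors (1,1,1,1,1,1,1,1,1,1,1,2).

Reading off H_k = ker ∂_k / im ∂_{k+1}:

  H_1: rank ker ∂_1 − rank ∂_2 = (19 − 7) − 12 = 0, and ∂_2 has invariant factor 2 > 1, so H_1 = Z/2Z.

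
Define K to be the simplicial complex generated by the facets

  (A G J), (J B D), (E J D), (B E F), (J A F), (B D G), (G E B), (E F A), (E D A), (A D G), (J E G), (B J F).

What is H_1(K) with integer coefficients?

K has 7 vertices, 18 edges, 12 triangles.
rank ∂_1 = 6, rank ∂_2 = 12 ⇒ b_1 = 18 − 6 − 12 = 0; ∂_2 has invariant factor(s) [2] giving torsion. So H_1 ≅ Z_2.

H_1 = Z_2.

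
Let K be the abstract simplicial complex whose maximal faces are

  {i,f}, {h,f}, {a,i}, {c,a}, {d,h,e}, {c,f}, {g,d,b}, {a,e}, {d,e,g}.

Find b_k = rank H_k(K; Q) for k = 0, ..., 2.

We work with the vertex ordering a < b < c < d < e < f < g < h < i. The simplices of K, each written with vertices in increasing order, are:

  0-simplices (9): a, b, c, d, e, f, g, h, i
  1-simplices (13): ac, ae, ai, bd, bg, cf, de, dg, dh, eg, eh, fh, fi
  2-simplices (3): bdg, deg, deh

giving chain groups C_0 ≅ Z^9, C_1 ≅ Z^13, C_2 ≅ Z^3.

∂_1: C_1 → C_0 is given by ∂[p,q] = [q] − [p]. For instance
  ∂ac = c − a.
The 9×13 boundary matrix has rank 8 and Smith normal form diag(1,1,1,1,1,1,1,1).

The boundary map ∂_2: C_2 → C_1 acts by ∂[p,q,r] = [q,r] − [p,r] + [p,q]. For instance
  ∂deh = eh − dh + de,
  ∂deg = eg − dg + de.
As a 13×3 matrix over Z this has rank 3, with invariant factors (1,1,1).

From H_k ≅ ker(∂_k) / im(∂_{k+1}) we obtain:

  H_0: rank C_0 − rank ∂_1 = 9 − 8 = 1, and the invariant factors of ∂_1 are all 1, so H_0 ≅ Z.
  H_1: rank ker ∂_1 − rank ∂_2 = (13 − 8) − 3 = 2, and the invariant factors of ∂_2 are all 1, so H_1 ≅ Z^2.
  H_2: rank ker ∂_2 − rank ∂_3 = (3 − 3) − 0 = 0, and there is no ∂_3, so H_2 ≅ 0.

Hence the Betti numbers are b_0 = 1, b_1 = 2, b_2 = 0.

b_0 = 1, b_1 = 2, b_2 = 0.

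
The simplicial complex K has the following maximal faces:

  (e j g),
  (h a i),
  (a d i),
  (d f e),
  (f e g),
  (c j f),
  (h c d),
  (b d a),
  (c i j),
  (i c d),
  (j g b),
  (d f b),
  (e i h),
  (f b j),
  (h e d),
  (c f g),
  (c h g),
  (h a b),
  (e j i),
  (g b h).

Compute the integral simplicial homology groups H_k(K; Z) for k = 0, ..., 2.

H_0 = Z,  H_1 = Z ⊕ Z/2,  H_2 = 0.

K has 10 vertices, 30 edges, 20 triangles.
rank ∂_0 = 0, rank ∂_1 = 9 ⇒ b_0 = 10 − 0 − 9 = 1; all invariant factors of ∂_1 are 1 so no torsion. So H_0 ≅ Z.
rank ∂_1 = 9, rank ∂_2 = 20 ⇒ b_1 = 30 − 9 − 20 = 1; ∂_2 has invariant factor(s) [2] giving torsion. So H_1 ≅ Z ⊕ Z/2.
rank ∂_2 = 20, rank ∂_3 = 0 ⇒ b_2 = 20 − 20 − 0 = 0. So H_2 ≅ 0.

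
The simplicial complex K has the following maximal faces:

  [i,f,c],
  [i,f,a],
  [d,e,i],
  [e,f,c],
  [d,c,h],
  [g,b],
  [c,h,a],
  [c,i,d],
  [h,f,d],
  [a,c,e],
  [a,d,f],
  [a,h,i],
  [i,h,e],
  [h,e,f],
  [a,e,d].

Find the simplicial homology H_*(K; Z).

H_0 ≅ Z^2,  H_1 ≅ Z^2,  H_2 ≅ Z.

We work with the vertex ordering a < b < c < d < e < f < g < h < i. The simplices of K, each written with vertices in increasing order, are:

  0-simplices (9): a, b, c, d, e, f, g, h, i
  1-simplices (22): ac, ad, ae, af, ah, ai, bg, cd, ce, cf, ch, ci, de, df, dh, di, ef, eh, ei, fh, fi, hi
  2-simplices (14): ace, ach, ade, adf, afi, ahi, cdh, cdi, cef, cfi, dei, dfh, efh, ehi

so the chain groups are C_0 ≅ Z^9, C_1 ≅ Z^22, C_2 ≅ Z^14.

∂_1: C_1 → C_0 sends each edge [p,q] (with p < q) to q − p. For instance
  ∂df = f − d.
The 9×22 boundary matrix has rank 7 and Smith normal form diag(1,1,1,1,1,1,1).

Boundary ∂_2: C_2 → C_1 sends each 2-simplex [p,q,r] to [q,r] − [p,r] + [p,q]. For instance
  ∂ahi = hi − ai + ah,
  ∂adf = df − af + ad.
As a 22×14 matrix over Z this has rank 13, with invariant factors (1,1,1,1,1,1,1,1,1,1,1,1,1).

From H_k ≅ ker(∂_k) / im(∂_{k+1}) we obtain:

  H_0: rank C_0 − rank ∂_1 = 9 − 7 = 2, and the invariant factors of ∂_1 are all 1, so H_0 ≅ Z^2.
  H_1: rank ker ∂_1 − rank ∂_2 = (22 − 7) − 13 = 2, and the invariant factors of ∂_2 are all 1, so H_1 ≅ Z^2.
  H_2: rank ker ∂_2 − rank ∂_3 = (14 − 13) − 0 = 1, and there is no ∂_3, so H_2 ≅ Z.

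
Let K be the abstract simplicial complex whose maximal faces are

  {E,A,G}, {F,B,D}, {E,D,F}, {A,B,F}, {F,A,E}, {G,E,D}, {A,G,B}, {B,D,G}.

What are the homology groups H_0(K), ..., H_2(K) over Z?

H_0 = Z,  H_1 = 0,  H_2 = Z.

Fix the vertex order A < B < D < E < F < G and write every simplex with vertices in increasing order. Then dim K = 2 and the simplices of K are:

  0-simplices (6): A, B, D, E, F, G
  1-simplices (12): AB, AE, AF, AG, BD, BF, BG, DE, DF, DG, EF, EG
  2-simplices (8): ABF, ABG, AEF, AEG, BDF, BDG, DEF, DEG

giving chain groups C_0 ≅ Z^6, C_1 ≅ Z^12, C_2 ≅ Z^8.

Boundary ∂_1: C_1 → C_0 maps an edge to its endpoints' difference, ∂[p,q] = q − p. For instance
  ∂EG = G − E.
As a 6×12 matrix over Z this has rank 5, with invariant factors (1,1,1,1,1).

The boundary map ∂_2: C_2 → C_1 sends each 2-simplex [p,q,r] to [q,r] − [p,r] + [p,q]. For instance
  ∂BDF = DF − BF + BD,
  ∂DEG = EG − DG + DE.
As a 12×8 matrix over Z this has rank 7, with invariant factors (1,1,1,1,1,1,1).

Now H_k = ker ∂_k / im ∂_{k+1}, so:

  H_0: rank C_0 − rank ∂_1 = 6 − 5 = 1, and the invariant factors of ∂_1 are all 1, so H_0 = Z.
  H_1: rank ker ∂_1 − rank ∂_2 = (12 − 5) − 7 = 0, and the invariant factors of ∂_2 are all 1, so H_1 = 0.
  H_2: rank ker ∂_2 − rank ∂_3 = (8 − 7) − 0 = 1, and there is no ∂_3, so H_2 = Z.

As a check, the Euler characteristic is 6 − 12 + 8 = 2, which agrees with 1 − 0 + 1 = 2.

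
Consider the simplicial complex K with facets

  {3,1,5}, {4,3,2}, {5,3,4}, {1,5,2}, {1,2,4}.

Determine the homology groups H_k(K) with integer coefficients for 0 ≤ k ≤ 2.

H_0 = Z,  H_1 = Z,  H_2 = 0.

We work with the vertex ordering 1 < 2 < 3 < 4 < 5. The simplices of K, each written with vertices in increasing order, are:

  0-simplices (5): [1], [2], [3], [4], [5]
  1-simplices (10): [1,2], [1,3], [1,4], [1,5], [2,3], [2,4], [2,5], [3,4], [3,5], [4,5]
  2-simplices (5): [1,2,4], [1,2,5], [1,3,5], [2,3,4], [3,4,5]

so the chain groups are C_0 ≅ Z^5, C_1 ≅ Z^10, C_2 ≅ Z^5.

The boundary map ∂_1: C_1 → C_0 is given by ∂[p,q] = [q] − [p].
The 5×10 boundary matrix has rank 4 and Smith normal form diag(1,1,1,1).

The boundary map ∂_2: C_2 → C_1 maps a triangle to the signed sum of its edges. For instance
  ∂[1,3,5] = [3,5] − [1,5] + [1,3],
  ∂[1,2,5] = [2,5] − [1,5] + [1,2].
As a 10×5 matrix over Z this has rank 5, with invariant factors (1,1,1,1,1).

Now H_k = ker ∂_k / im ∂_{k+1}, so:

  H_0: rank C_0 − rank ∂_1 = 5 − 4 = 1, and the invariant factors of ∂_1 are all 1, so H_0 = Z.
  H_1: rank ker ∂_1 − rank ∂_2 = (10 − 4) − 5 = 1, and the invariant factors of ∂_2 are all 1, so H_1 = Z.
  H_2: rank ker ∂_2 − rank ∂_3 = (5 − 5) − 0 = 0, and there is no ∂_3, so H_2 = 0.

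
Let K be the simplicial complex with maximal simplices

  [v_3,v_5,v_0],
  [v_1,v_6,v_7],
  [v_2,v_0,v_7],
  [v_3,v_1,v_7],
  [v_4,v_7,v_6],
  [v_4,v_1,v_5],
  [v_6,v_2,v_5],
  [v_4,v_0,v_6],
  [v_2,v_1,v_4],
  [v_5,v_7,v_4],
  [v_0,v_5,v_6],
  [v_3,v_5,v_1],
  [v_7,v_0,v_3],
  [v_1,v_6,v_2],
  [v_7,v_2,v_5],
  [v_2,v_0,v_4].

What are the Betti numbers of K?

K has 8 vertices, 24 edges, 16 triangles.
rank ∂_0 = 0, rank ∂_1 = 7 ⇒ b_0 = 8 − 0 − 7 = 1; all invariant factors of ∂_1 are 1 so no torsion. So H_0 = Z.
rank ∂_1 = 7, rank ∂_2 = 15 ⇒ b_1 = 24 − 7 − 15 = 2; all invariant factors of ∂_2 are 1 so no torsion. So H_1 = Z^2.
rank ∂_2 = 15, rank ∂_3 = 0 ⇒ b_2 = 16 − 15 − 0 = 1. So H_2 = Z.

b_0 = 1, b_1 = 2, b_2 = 1.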